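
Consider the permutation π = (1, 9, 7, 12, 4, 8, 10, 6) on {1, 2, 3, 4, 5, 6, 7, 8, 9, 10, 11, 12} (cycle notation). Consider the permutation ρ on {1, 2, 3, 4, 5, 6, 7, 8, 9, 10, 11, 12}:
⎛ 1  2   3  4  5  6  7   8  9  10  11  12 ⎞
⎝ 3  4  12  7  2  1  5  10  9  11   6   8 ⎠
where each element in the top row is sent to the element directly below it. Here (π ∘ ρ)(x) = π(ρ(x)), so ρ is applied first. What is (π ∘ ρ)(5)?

(π ∘ ρ)(5) = π(ρ(5)). ρ(5) = 2, then π(2) = 2. So (π ∘ ρ)(5) = 2.

2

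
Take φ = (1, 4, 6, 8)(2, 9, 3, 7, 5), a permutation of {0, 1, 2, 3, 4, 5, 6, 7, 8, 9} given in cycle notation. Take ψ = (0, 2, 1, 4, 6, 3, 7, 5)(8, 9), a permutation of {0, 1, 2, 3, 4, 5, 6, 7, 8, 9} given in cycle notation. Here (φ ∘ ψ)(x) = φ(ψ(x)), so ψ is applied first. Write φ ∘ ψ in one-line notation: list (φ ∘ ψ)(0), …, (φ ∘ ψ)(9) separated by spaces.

9 6 4 5 8 0 7 2 3 1

Chase each element through ψ then φ: 0 → 2 → 9; 1 → 4 → 6; 2 → 1 → 4; 3 → 7 → 5; 4 → 6 → 8; 5 → 0 → 0; 6 → 3 → 7; 7 → 5 → 2; 8 → 9 → 3; 9 → 8 → 1.
Collecting the images, φ ∘ ψ = [9 6 4 5 8 0 7 2 3 1].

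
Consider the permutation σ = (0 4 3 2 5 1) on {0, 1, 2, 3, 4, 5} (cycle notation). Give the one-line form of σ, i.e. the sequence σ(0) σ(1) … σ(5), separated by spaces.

4 0 5 2 3 1

Reading each image from the cycles: 0↦4, 1↦0, 2↦5, 3↦2, 4↦3, 5↦1.
So the one-line form is 4 0 5 2 3 1.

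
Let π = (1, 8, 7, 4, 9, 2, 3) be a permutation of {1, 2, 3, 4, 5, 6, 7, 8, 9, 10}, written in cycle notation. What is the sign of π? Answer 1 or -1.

The cycle lengths are 7, 1, 1, 1.
A cycle of length ℓ contributes ℓ−1 transpositions, so π is a product of 6 transpositions — even.

1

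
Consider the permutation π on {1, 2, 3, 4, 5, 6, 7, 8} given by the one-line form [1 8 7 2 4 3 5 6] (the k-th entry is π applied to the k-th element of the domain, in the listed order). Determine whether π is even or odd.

In disjoint-cycle form the cycle lengths are 7, 1.
A cycle of length ℓ contributes ℓ−1 transpositions, so π is a product of 6 transpositions — even.

even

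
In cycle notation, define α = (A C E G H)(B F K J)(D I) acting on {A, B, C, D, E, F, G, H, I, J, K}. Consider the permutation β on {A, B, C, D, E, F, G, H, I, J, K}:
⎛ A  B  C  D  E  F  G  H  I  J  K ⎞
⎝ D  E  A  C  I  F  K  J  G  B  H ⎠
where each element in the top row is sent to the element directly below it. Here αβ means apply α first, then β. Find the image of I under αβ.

C

First apply α: α(I) = D, then β(D) = C. Thus (αβ)(I) = C.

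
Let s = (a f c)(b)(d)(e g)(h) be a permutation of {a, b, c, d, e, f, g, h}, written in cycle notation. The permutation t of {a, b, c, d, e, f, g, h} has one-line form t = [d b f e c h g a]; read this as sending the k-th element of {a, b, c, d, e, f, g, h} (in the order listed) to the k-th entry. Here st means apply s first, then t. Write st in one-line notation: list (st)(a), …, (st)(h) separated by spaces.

h b d e g f c a

For each element, apply s then t: a → f → h; b → b → b; c → a → d; d → d → e; e → g → g; f → c → f; g → e → c; h → h → a.
Collecting the images, st = [h b d e g f c a].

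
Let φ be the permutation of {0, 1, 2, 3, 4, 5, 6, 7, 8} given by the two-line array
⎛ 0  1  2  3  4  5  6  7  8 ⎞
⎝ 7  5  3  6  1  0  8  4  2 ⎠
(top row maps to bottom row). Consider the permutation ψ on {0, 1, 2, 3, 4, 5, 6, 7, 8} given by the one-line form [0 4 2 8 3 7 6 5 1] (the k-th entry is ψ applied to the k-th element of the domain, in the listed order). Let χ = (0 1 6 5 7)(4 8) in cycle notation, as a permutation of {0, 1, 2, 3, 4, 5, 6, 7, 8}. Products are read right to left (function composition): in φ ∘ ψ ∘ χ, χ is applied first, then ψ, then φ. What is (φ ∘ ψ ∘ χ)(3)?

2

Apply the permutations in order: χ(3) = 3, then ψ(3) = 8, then φ(8) = 2. So (φ ∘ ψ ∘ χ)(3) = 2.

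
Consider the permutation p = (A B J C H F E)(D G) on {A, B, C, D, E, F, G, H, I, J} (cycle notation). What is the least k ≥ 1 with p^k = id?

14

The cycle type of p is (7, 2, 1).
The order of p is the least common multiple of its cycle lengths: lcm(7, 2) = 14.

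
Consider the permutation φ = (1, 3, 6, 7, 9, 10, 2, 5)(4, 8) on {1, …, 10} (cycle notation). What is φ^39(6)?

3

6 lies in the 8-cycle (1, 3, 6, 7, 9, 10, 2, 5).
Since the cycle has length 8, φ^39 acts on it the same as φ^7 (39 mod 8 = 7).
Advancing 7 steps from 6: 6 → 7 → 9 → 10 → 2 → 5 → 1 → 3.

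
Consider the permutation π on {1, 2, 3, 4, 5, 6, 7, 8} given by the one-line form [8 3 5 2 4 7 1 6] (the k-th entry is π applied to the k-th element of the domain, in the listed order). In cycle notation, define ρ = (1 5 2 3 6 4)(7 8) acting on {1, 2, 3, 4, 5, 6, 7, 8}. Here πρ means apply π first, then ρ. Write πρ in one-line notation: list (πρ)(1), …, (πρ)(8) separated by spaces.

7 6 2 3 1 8 5 4

Chase each element through π then ρ: 1 → 8 → 7; 2 → 3 → 6; 3 → 5 → 2; 4 → 2 → 3; 5 → 4 → 1; 6 → 7 → 8; 7 → 1 → 5; 8 → 6 → 4.
So πρ in one-line form is 7 6 2 3 1 8 5 4.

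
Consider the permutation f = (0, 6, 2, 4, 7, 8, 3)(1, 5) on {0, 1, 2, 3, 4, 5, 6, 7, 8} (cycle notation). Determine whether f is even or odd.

odd

The cycle lengths are 7, 2.
A cycle of length ℓ contributes ℓ−1 transpositions, so f is a product of 6 + 1 = 7 transpositions — odd.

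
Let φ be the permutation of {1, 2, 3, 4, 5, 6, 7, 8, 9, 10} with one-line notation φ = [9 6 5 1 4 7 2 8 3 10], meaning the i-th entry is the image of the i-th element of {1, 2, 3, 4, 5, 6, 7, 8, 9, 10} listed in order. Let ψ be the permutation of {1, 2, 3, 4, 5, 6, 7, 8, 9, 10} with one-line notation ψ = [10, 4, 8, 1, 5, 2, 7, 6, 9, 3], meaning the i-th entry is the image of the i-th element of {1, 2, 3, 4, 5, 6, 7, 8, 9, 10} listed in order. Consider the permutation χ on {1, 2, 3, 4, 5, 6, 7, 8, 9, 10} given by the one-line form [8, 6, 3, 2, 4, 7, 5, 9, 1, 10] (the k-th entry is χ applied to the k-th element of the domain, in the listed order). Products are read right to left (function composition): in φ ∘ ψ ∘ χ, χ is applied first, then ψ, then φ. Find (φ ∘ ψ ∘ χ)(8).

Chase 8: χ(8) = 9; ψ(9) = 9; φ(9) = 3. Hence (φ ∘ ψ ∘ χ)(8) = 3.

3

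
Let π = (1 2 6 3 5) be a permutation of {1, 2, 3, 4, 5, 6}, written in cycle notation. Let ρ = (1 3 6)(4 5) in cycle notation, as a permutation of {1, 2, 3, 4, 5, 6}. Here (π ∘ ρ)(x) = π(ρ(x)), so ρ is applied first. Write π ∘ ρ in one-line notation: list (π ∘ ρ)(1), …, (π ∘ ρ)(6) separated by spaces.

For each element, apply ρ then π: 1 → 3 → 5; 2 → 2 → 6; 3 → 6 → 3; 4 → 5 → 1; 5 → 4 → 4; 6 → 1 → 2.
Collecting the images, π ∘ ρ = [5 6 3 1 4 2].

5 6 3 1 4 2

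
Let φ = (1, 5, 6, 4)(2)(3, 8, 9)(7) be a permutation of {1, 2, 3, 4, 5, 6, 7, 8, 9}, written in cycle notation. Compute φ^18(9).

9 lies in the 3-cycle (3, 8, 9).
On a 3-cycle, φ^3 is the identity, so φ^18 = φ^0 there (18 ≡ 0 mod 3).
So φ^18(9) = 9.

9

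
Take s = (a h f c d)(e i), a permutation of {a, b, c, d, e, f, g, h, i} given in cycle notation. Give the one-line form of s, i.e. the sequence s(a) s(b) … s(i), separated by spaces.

Image by image: a↦h, b↦b, c↦d, d↦a, e↦i, f↦c, g↦g, h↦f, i↦e.
So the one-line form is h b d a i c g f e.

h b d a i c g f e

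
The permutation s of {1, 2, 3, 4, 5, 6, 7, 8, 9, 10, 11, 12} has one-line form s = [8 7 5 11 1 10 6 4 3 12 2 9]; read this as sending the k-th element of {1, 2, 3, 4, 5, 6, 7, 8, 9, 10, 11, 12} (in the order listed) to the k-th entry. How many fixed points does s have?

0

No element satisfies s(x) = x, so there are 0 fixed points.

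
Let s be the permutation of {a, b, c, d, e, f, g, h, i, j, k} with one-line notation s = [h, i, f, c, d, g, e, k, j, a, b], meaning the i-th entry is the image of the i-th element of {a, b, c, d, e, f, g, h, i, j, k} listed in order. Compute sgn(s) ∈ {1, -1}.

-1

In disjoint-cycle form the cycle lengths are 6, 5.
A cycle is odd iff its length is even; s has 1 even-length cycle, so sgn(s) = (−1)^1 and s is odd.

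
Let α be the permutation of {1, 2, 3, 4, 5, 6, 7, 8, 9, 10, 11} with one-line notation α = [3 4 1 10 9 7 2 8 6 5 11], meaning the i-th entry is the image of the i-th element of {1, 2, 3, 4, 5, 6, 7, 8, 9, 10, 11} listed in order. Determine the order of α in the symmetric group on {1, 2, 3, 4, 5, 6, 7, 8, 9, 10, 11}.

14

Writing α as disjoint cycles, the cycle lengths are 7, 2, 1, 1.
Since disjoint cycles commute, ord(α) = lcm(7, 2) = 14.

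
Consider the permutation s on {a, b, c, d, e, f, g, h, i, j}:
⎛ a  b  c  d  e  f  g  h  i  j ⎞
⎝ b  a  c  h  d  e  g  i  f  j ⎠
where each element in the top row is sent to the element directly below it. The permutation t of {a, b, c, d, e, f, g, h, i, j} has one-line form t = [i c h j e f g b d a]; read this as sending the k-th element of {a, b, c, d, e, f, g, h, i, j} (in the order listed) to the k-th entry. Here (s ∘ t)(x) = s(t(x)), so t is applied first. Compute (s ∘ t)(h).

a

t(h) = b, then s(b) = a; composing gives (s ∘ t)(h) = a.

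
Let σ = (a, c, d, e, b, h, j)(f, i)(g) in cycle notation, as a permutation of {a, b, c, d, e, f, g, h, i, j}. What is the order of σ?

The disjoint cycles have lengths 7, 2, 1.
The order is lcm(7, 2) = 14.

14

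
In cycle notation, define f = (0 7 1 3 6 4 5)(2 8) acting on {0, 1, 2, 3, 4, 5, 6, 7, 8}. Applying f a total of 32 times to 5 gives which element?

5 lies in the 7-cycle (0 7 1 3 6 4 5).
On a 7-cycle, f^7 is the identity, so f^32 = f^4 there (32 ≡ 4 mod 7).
Stepping 4 places around the cycle: 5 → 0 → 7 → 1 → 3.

3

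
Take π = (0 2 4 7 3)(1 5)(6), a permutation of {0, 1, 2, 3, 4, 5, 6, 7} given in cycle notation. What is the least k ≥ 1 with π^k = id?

The disjoint cycles have lengths 5, 2, 1.
Since disjoint cycles commute, ord(π) = lcm(5, 2) = 10.

10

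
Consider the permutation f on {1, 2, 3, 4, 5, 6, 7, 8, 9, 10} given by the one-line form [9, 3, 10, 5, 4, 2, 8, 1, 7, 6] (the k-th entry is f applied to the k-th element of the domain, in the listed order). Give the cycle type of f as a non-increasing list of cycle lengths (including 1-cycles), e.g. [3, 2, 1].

The disjoint cycles are (1, 9, 7, 8)(2, 3, 10, 6)(4, 5), with lengths 4, 4, 2 in non-increasing order.

[4, 4, 2]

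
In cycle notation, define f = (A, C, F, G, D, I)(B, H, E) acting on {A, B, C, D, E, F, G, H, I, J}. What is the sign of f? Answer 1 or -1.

-1

The cycle lengths are 6, 3, 1.
A cycle is odd iff its length is even; f has 1 even-length cycle, so sgn(f) = (−1)^1 and f is odd.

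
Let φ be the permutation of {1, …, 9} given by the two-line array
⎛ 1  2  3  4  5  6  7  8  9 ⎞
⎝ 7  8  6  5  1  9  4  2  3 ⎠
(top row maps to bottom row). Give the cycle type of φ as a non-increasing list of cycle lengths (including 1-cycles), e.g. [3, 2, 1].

The disjoint cycles are (1, 7, 4, 5)(2, 8)(3, 6, 9), with lengths 4, 3, 2 in non-increasing order.

[4, 3, 2]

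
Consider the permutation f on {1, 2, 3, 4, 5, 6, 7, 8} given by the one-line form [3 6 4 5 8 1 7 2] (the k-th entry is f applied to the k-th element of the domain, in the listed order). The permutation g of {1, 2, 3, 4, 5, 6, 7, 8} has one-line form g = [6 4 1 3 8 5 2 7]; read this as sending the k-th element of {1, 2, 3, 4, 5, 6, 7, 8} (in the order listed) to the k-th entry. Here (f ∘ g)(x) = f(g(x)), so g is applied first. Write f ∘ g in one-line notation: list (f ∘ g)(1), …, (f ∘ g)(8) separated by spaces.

1 5 3 4 2 8 6 7

Chase each element through g then f: 1 → 6 → 1; 2 → 4 → 5; 3 → 1 → 3; 4 → 3 → 4; 5 → 8 → 2; 6 → 5 → 8; 7 → 2 → 6; 8 → 7 → 7.
Collecting the images, f ∘ g = [1 5 3 4 2 8 6 7].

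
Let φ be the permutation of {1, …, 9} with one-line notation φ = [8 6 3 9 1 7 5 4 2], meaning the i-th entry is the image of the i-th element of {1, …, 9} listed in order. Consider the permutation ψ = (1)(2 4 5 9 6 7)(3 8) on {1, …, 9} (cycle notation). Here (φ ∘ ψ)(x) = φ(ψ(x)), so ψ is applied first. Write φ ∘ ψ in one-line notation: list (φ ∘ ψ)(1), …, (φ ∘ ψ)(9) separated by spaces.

For each element, apply ψ then φ: 1 → 1 → 8; 2 → 4 → 9; 3 → 8 → 4; 4 → 5 → 1; 5 → 9 → 2; 6 → 7 → 5; 7 → 2 → 6; 8 → 3 → 3; 9 → 6 → 7.
Collecting the images, φ ∘ ψ = [8 9 4 1 2 5 6 3 7].

8 9 4 1 2 5 6 3 7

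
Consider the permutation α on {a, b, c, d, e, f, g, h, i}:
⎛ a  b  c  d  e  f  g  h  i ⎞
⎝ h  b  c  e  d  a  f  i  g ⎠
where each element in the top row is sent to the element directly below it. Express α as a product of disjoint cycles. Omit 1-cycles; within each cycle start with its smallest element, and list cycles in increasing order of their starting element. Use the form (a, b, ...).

From a: a → h → i → g → f → a, closing the cycle (a, h, i, g, f).
Continuing from each remaining unvisited element yields (a, h, i, g, f)(d, e).

(a, h, i, g, f)(d, e)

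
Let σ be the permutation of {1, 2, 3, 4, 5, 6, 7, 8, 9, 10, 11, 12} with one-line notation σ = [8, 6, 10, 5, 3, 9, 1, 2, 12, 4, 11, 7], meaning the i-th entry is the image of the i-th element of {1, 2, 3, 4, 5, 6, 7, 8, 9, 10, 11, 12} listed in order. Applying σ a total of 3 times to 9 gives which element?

Tracing 9 → 12 → … returns to 9 after 7 steps, so 9 lies in a 7-cycle (1, 8, 2, 6, 9, 12, 7).
Stepping 3 places around the cycle: 9 → 12 → 7 → 1.

1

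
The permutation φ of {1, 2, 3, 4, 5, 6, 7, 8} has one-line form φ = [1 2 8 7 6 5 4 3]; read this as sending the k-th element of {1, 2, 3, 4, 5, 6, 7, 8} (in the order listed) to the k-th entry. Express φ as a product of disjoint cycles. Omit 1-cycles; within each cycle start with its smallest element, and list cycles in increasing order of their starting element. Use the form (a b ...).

Iterating φ from 3 gives 3 → 8 → 3; that is the 2-cycle (3 8).
Repeating from the next unused element and collecting all non-trivial cycles gives (3 8)(4 7)(5 6).

(3 8)(4 7)(5 6)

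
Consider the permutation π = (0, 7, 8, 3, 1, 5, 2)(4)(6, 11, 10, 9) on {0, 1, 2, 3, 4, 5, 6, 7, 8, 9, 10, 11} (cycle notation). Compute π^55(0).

0 lies in the 7-cycle (0, 7, 8, 3, 1, 5, 2).
Since the cycle has length 7, π^55 acts on it the same as π^6 (55 mod 7 = 6).
Advancing 6 steps from 0: 0 → 7 → 8 → 3 → 1 → 5 → 2.

2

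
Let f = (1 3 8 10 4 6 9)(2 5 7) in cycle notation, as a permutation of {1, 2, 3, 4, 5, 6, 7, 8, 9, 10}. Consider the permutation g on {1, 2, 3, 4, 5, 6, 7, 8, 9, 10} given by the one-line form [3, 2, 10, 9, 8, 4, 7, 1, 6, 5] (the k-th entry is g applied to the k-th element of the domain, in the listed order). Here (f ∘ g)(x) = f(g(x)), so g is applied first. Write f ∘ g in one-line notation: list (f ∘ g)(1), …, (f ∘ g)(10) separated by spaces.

8 5 4 1 10 6 2 3 9 7

(f ∘ g)(x) = f(g(x)). Computing each image: f(g(1)) = f(3) = 8, f(g(2)) = f(2) = 5, f(g(3)) = f(10) = 4, f(g(4)) = f(9) = 1, f(g(5)) = f(8) = 10, f(g(6)) = f(4) = 6, f(g(7)) = f(7) = 2, f(g(8)) = f(1) = 3, f(g(9)) = f(6) = 9, f(g(10)) = f(5) = 7.
Hence f ∘ g = [8 5 4 1 10 6 2 3 9 7].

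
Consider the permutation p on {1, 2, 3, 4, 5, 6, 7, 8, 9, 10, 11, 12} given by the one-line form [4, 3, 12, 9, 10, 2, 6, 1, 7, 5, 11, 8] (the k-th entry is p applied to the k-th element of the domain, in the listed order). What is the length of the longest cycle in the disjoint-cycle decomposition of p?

Decomposing into disjoint cycles gives (1 4 9 7 6 2 3 12 8)(5 10); the longest has length 9.

9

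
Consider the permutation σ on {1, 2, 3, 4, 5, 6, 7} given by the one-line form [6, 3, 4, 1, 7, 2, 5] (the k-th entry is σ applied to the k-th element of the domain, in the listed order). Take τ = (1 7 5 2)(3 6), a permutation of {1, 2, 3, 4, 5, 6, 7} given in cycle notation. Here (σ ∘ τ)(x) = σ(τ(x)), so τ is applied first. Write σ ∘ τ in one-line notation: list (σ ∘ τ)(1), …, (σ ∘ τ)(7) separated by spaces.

(σ ∘ τ)(x) = σ(τ(x)). Computing each image: σ(τ(1)) = σ(7) = 5, σ(τ(2)) = σ(1) = 6, σ(τ(3)) = σ(6) = 2, σ(τ(4)) = σ(4) = 1, σ(τ(5)) = σ(2) = 3, σ(τ(6)) = σ(3) = 4, σ(τ(7)) = σ(5) = 7.
Hence σ ∘ τ = [5 6 2 1 3 4 7].

5 6 2 1 3 4 7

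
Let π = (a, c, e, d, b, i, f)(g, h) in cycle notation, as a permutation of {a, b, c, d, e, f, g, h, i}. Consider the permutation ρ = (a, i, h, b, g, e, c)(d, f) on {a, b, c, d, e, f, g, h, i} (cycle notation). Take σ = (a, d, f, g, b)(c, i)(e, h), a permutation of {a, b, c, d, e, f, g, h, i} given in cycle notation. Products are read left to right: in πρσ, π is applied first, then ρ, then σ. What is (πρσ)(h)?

Chase h: π(h) = g; ρ(g) = e; σ(e) = h. Hence (πρσ)(h) = h.

h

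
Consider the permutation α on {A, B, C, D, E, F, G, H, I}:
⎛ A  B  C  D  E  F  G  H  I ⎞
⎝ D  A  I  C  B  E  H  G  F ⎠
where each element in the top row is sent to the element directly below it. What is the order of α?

Decomposing into disjoint cycles gives cycle lengths 7, 2.
The order is lcm(7, 2) = 14.

14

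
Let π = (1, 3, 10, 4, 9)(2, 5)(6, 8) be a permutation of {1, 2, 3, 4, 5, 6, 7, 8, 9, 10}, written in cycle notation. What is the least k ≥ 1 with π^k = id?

10

The cycle type of π is (5, 2, 2, 1).
The order of π is the least common multiple of its cycle lengths: lcm(5, 2, 2) = 10.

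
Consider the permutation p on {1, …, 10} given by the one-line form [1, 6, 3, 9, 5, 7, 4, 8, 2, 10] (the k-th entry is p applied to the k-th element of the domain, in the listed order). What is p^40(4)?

4

Tracing 4 → 9 → … returns to 4 after 5 steps, so 4 lies in a 5-cycle (2, 6, 7, 4, 9).
On a 5-cycle, p^5 is the identity, so p^40 = p^0 there (40 ≡ 0 mod 5).
So p^40(4) = 4.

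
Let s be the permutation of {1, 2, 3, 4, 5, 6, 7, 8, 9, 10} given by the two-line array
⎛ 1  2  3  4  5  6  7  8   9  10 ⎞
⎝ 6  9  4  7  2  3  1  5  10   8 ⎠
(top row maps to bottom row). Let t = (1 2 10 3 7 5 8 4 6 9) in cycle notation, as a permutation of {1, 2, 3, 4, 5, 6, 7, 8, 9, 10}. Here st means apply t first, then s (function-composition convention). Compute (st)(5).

5

t(5) = 8, then s(8) = 5; composing gives (st)(5) = 5.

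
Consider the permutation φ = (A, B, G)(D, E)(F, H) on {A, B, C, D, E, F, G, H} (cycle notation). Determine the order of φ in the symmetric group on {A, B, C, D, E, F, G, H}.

The disjoint cycles have lengths 3, 2, 2, 1.
The order is lcm(3, 2, 2) = 6.

6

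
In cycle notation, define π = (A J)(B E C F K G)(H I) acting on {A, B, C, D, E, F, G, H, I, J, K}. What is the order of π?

6

The cycle type of π is (6, 2, 2, 1).
Since disjoint cycles commute, ord(π) = lcm(6, 2, 2) = 6.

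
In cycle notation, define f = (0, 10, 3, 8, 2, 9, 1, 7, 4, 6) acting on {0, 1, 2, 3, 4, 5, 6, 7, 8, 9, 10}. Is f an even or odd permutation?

The cycle lengths are 10, 1.
A cycle of length ℓ contributes ℓ−1 transpositions, so f is a product of 9 transpositions — odd.

odd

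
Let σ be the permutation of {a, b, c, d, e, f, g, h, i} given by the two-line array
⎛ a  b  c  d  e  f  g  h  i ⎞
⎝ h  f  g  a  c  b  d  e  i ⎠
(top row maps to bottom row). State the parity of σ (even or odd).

even

In disjoint-cycle form the cycle lengths are 6, 2, 1.
A cycle of length ℓ contributes ℓ−1 transpositions, so σ is a product of 5 + 1 = 6 transpositions — even.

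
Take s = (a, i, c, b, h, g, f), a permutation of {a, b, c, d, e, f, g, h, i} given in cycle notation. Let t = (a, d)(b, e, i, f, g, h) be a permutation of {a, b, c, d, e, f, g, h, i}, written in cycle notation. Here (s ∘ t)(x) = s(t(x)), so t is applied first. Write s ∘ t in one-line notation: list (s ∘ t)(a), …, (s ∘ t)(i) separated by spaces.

(s ∘ t)(x) = s(t(x)). Computing each image: s(t(a)) = s(d) = d, s(t(b)) = s(e) = e, s(t(c)) = s(c) = b, s(t(d)) = s(a) = i, s(t(e)) = s(i) = c, s(t(f)) = s(g) = f, s(t(g)) = s(h) = g, s(t(h)) = s(b) = h, s(t(i)) = s(f) = a.
Hence s ∘ t = [d e b i c f g h a].

d e b i c f g h a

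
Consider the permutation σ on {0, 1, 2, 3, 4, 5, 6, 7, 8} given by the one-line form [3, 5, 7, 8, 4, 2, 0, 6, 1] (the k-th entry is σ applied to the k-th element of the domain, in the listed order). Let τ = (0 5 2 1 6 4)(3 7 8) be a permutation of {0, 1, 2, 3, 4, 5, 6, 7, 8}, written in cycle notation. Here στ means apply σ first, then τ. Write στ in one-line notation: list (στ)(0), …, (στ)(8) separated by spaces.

7 2 8 3 0 1 5 4 6

(στ)(x) = τ(σ(x)). Computing each image: τ(σ(0)) = τ(3) = 7, τ(σ(1)) = τ(5) = 2, τ(σ(2)) = τ(7) = 8, τ(σ(3)) = τ(8) = 3, τ(σ(4)) = τ(4) = 0, τ(σ(5)) = τ(2) = 1, τ(σ(6)) = τ(0) = 5, τ(σ(7)) = τ(6) = 4, τ(σ(8)) = τ(1) = 6.
Hence στ = [7 2 8 3 0 1 5 4 6].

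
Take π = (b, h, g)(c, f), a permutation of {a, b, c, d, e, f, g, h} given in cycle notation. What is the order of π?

The cycle type of π is (3, 2, 1, 1, 1).
The order is lcm(3, 2) = 6.

6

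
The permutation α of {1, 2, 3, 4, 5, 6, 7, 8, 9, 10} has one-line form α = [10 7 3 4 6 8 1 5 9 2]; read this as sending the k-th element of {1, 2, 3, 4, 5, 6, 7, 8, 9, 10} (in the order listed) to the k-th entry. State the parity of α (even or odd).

In disjoint-cycle form the cycle lengths are 4, 3, 1, 1, 1.
A cycle of length ℓ contributes ℓ−1 transpositions, so α is a product of 3 + 2 = 5 transpositions — odd.

odd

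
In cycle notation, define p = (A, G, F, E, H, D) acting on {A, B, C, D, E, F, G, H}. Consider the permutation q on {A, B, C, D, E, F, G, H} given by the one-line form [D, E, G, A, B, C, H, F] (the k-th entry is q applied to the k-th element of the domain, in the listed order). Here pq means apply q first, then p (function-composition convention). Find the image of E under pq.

B

First apply q: q(E) = B, then p(B) = B. Thus (pq)(E) = B.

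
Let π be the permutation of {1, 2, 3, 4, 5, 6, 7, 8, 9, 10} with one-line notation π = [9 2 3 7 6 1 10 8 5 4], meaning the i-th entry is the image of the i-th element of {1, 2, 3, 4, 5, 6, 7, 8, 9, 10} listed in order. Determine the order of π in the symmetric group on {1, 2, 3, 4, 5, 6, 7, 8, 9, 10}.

12

Decomposing into disjoint cycles gives cycle lengths 4, 3, 1, 1, 1.
Since disjoint cycles commute, ord(π) = lcm(4, 3) = 12.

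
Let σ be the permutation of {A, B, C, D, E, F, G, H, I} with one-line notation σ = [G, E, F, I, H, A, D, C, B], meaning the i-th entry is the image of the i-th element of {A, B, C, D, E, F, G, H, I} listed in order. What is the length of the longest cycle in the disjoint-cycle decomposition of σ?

Decomposing into disjoint cycles gives (A G D I B E H C F); the longest has length 9.

9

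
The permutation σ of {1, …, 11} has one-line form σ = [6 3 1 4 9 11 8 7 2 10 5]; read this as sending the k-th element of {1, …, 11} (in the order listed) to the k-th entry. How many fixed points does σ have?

2

The fixed points (elements with σ(x) = x) are {4, 10}, so there are 2.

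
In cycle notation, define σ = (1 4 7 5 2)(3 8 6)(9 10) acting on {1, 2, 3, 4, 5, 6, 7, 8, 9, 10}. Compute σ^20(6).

6 lies in the 3-cycle (3 8 6).
Since the cycle has length 3, σ^20 acts on it the same as σ^2 (20 mod 3 = 2).
Advancing 2 steps from 6: 6 → 3 → 8.

8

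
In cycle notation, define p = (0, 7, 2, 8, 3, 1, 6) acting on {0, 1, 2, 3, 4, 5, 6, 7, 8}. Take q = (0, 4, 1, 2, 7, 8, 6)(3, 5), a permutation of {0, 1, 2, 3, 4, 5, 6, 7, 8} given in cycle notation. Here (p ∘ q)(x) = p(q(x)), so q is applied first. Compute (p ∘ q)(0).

4

First apply q: q(0) = 4, then p(4) = 4. Thus (p ∘ q)(0) = 4.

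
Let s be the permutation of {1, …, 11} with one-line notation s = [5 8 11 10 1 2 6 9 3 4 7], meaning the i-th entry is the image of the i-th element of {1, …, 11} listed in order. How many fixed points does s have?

0

No element satisfies s(x) = x, so there are 0 fixed points.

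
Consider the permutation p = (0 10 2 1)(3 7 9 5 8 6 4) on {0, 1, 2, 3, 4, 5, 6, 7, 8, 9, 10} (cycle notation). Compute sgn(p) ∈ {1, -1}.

-1

The cycle lengths are 7, 4.
A cycle of length ℓ contributes ℓ−1 transpositions, so p is a product of 6 + 3 = 9 transpositions — odd.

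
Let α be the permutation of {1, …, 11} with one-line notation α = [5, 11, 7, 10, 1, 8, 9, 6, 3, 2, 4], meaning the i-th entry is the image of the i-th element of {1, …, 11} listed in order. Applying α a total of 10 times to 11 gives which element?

10

Tracing 11 → 4 → … returns to 11 after 4 steps, so 11 lies in a 4-cycle (2 11 4 10).
Since the cycle has length 4, α^10 acts on it the same as α^2 (10 mod 4 = 2).
Advancing 2 steps from 11: 11 → 4 → 10.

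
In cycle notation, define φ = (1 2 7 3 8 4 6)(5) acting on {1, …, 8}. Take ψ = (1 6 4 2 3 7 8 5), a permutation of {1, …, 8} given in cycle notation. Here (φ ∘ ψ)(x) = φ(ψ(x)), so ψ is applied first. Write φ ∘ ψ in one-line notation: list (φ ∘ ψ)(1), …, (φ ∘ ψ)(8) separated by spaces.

For each element, apply ψ then φ: 1 → 6 → 1; 2 → 3 → 8; 3 → 7 → 3; 4 → 2 → 7; 5 → 1 → 2; 6 → 4 → 6; 7 → 8 → 4; 8 → 5 → 5.
Collecting the images, φ ∘ ψ = [1 8 3 7 2 6 4 5].

1 8 3 7 2 6 4 5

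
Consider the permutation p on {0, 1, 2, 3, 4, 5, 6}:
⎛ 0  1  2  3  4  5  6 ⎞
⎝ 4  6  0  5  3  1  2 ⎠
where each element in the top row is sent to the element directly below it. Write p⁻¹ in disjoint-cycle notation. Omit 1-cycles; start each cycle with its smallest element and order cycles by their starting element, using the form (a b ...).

First write p in disjoint cycles: (0 4 3 5 1 6 2).
The inverse reverses every cycle; in canonical form, p⁻¹ = (0 2 6 1 5 3 4).

(0 2 6 1 5 3 4)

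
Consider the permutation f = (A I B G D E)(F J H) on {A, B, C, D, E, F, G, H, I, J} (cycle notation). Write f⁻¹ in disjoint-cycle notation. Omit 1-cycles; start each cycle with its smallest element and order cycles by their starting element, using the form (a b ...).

(A E D G B I)(F H J)

The inverse reverses each cycle.
After reversing and putting each cycle's least element first, f⁻¹ = (A E D G B I)(F H J).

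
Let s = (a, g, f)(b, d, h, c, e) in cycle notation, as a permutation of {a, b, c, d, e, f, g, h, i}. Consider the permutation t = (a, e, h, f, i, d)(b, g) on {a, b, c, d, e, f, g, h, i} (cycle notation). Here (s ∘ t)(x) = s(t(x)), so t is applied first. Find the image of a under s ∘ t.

t(a) = e, then s(e) = b; composing gives (s ∘ t)(a) = b.

b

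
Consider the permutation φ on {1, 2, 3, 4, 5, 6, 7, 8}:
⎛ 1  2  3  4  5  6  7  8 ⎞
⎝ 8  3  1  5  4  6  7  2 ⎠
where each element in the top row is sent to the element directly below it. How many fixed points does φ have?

The fixed points (elements with φ(x) = x) are {6, 7}, so there are 2.

2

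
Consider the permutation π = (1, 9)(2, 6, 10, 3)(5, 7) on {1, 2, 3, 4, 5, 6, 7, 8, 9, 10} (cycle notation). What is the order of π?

The cycle type of π is (4, 2, 2, 1, 1).
The order is lcm(4, 2, 2) = 4.

4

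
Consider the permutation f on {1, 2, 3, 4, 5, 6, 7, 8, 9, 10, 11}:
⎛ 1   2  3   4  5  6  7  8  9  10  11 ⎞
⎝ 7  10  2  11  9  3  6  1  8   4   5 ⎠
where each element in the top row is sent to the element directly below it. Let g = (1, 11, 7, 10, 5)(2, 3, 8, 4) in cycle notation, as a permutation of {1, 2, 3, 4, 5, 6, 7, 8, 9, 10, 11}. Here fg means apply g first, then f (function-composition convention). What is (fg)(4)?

10

First apply g: g(4) = 2, then f(2) = 10. Thus (fg)(4) = 10.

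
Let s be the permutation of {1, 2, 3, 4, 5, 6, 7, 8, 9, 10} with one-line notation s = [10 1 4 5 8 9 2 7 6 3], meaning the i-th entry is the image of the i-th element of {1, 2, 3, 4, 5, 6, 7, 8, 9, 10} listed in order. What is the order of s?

Writing s as disjoint cycles, the cycle lengths are 8, 2.
The order is lcm(8, 2) = 8.

8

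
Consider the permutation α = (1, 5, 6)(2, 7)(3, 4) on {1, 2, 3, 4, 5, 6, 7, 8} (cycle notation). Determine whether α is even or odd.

The cycle lengths are 3, 2, 2, 1.
A cycle is odd iff its length is even; α has 2 even-length cycles, so sgn(α) = (−1)^2 and α is even.

even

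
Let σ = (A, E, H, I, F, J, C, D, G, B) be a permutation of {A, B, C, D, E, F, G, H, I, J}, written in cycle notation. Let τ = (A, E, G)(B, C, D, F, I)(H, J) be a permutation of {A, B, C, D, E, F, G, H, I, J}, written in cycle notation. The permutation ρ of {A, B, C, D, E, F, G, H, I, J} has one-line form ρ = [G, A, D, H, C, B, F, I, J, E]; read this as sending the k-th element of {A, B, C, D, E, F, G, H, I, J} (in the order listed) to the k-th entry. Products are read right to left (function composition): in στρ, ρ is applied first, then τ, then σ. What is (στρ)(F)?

D

(στρ)(F) = σ(τ(ρ(F))). ρ(F) = B, then τ(B) = C, then σ(C) = D, so the result is D.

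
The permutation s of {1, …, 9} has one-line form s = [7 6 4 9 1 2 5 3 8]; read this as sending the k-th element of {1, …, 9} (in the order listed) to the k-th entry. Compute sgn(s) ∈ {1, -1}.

1

In disjoint-cycle form the cycle lengths are 4, 3, 2.
A cycle is odd iff its length is even; s has 2 even-length cycles, so sgn(s) = (−1)^2 and s is even.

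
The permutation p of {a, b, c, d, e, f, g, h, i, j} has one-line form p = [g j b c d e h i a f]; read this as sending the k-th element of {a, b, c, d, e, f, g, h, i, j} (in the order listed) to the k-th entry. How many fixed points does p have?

0

No element satisfies p(x) = x, so there are 0 fixed points.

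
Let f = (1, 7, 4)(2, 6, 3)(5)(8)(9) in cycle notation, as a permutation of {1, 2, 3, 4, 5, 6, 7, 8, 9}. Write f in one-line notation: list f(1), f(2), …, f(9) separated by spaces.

Each element maps to the next entry in its cycle (wrapping to the front): 1→7, 2→6, 3→2, 4→1, 5→5, 6→3, 7→4, 8→8, 9→9.
Listing these in domain order gives 7 6 2 1 5 3 4 8 9.

7 6 2 1 5 3 4 8 9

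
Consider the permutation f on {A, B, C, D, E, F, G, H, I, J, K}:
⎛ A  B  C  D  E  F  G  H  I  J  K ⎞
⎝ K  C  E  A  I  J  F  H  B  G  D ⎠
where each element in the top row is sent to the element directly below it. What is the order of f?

The disjoint-cycle form of f has cycle lengths 4, 3, 3, 1.
The order is lcm(4, 3, 3) = 12.

12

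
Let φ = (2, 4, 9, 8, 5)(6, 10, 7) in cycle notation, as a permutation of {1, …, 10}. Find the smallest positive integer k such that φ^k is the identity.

15

The disjoint cycles have lengths 5, 3, 1, 1.
The order of φ is the least common multiple of its cycle lengths: lcm(5, 3) = 15.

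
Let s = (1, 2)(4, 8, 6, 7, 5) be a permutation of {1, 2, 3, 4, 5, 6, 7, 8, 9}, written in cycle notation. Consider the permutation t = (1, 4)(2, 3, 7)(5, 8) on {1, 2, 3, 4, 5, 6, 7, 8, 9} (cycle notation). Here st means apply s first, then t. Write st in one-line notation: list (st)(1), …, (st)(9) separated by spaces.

3 4 7 5 1 2 8 6 9

(st)(x) = t(s(x)). Computing each image: t(s(1)) = t(2) = 3, t(s(2)) = t(1) = 4, t(s(3)) = t(3) = 7, t(s(4)) = t(8) = 5, t(s(5)) = t(4) = 1, t(s(6)) = t(7) = 2, t(s(7)) = t(5) = 8, t(s(8)) = t(6) = 6, t(s(9)) = t(9) = 9.
Hence st = [3 4 7 5 1 2 8 6 9].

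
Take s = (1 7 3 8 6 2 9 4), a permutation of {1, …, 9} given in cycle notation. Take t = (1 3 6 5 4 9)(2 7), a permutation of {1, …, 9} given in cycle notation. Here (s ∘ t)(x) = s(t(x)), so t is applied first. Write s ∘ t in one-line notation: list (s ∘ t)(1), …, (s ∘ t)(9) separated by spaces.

8 3 2 4 1 5 9 6 7

(s ∘ t)(x) = s(t(x)). Computing each image: s(t(1)) = s(3) = 8, s(t(2)) = s(7) = 3, s(t(3)) = s(6) = 2, s(t(4)) = s(9) = 4, s(t(5)) = s(4) = 1, s(t(6)) = s(5) = 5, s(t(7)) = s(2) = 9, s(t(8)) = s(8) = 6, s(t(9)) = s(1) = 7.
Hence s ∘ t = [8 3 2 4 1 5 9 6 7].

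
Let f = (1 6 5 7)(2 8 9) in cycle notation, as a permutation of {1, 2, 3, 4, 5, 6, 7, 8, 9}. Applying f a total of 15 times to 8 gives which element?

8

8 lies in the 3-cycle (2 8 9).
On a 3-cycle, f^3 is the identity, so f^15 = f^0 there (15 ≡ 0 mod 3).
So f^15(8) = 8.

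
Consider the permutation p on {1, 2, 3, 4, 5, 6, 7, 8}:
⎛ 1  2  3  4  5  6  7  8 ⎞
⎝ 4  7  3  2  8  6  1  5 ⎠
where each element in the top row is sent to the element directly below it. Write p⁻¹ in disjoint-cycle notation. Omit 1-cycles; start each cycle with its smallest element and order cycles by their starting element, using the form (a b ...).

The cycle decomposition of p is (1 4 2 7)(5 8).
Reversing each cycle (and rotating so the smallest element leads) gives p⁻¹ = (1 7 2 4)(5 8).

(1 7 2 4)(5 8)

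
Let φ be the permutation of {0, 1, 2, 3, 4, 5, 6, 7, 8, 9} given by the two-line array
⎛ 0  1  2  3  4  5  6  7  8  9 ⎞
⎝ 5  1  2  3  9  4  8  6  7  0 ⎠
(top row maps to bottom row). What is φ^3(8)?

8

Tracing 8 → 7 → … returns to 8 after 3 steps, so 8 lies in a 3-cycle (6 8 7).
On a 3-cycle, φ^3 is the identity, so φ^3 = φ^0 there (3 ≡ 0 mod 3).
So φ^3(8) = 8.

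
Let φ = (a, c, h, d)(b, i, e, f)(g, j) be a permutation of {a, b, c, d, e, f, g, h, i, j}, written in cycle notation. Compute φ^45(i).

i lies in the 4-cycle (b, i, e, f).
Since the cycle has length 4, φ^45 acts on it the same as φ^1 (45 mod 4 = 1).
Advancing 1 step from i: i → e.

e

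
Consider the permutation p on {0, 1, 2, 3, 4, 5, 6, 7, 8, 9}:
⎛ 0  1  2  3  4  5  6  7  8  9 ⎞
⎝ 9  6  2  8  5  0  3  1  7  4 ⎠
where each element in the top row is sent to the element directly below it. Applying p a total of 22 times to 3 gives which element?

Tracing 3 → 8 → … returns to 3 after 5 steps, so 3 lies in a 5-cycle (1 6 3 8 7).
On a 5-cycle, p^5 is the identity, so p^22 = p^2 there (22 ≡ 2 mod 5).
Stepping 2 places around the cycle: 3 → 8 → 7.

7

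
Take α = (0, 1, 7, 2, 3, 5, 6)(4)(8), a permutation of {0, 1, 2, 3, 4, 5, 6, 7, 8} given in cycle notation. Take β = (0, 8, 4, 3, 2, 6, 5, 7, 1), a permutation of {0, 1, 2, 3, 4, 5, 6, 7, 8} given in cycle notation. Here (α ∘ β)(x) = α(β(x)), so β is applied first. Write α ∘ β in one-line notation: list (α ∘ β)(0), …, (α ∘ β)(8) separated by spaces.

8 1 0 3 5 2 6 7 4

Chase each element through β then α: 0 → 8 → 8; 1 → 0 → 1; 2 → 6 → 0; 3 → 2 → 3; 4 → 3 → 5; 5 → 7 → 2; 6 → 5 → 6; 7 → 1 → 7; 8 → 4 → 4.
So α ∘ β in one-line form is 8 1 0 3 5 2 6 7 4.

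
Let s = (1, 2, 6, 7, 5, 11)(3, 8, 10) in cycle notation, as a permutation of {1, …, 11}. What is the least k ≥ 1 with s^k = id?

6

The disjoint cycles have lengths 6, 3, 1, 1.
The order of s is the least common multiple of its cycle lengths: lcm(6, 3) = 6.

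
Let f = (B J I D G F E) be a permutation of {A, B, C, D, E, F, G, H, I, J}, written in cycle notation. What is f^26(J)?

J lies in the 7-cycle (B J I D G F E).
Since the cycle has length 7, f^26 acts on it the same as f^5 (26 mod 7 = 5).
Stepping 5 places around the cycle: J → I → D → G → F → E.

E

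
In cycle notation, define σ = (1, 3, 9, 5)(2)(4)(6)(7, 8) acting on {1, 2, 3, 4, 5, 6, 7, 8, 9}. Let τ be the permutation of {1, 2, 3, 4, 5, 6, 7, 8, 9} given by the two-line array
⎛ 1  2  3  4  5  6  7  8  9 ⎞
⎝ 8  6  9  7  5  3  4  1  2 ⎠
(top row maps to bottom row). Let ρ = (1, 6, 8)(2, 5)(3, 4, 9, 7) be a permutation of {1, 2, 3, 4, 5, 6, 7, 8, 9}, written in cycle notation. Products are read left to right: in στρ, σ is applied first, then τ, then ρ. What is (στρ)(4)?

Apply the permutations in order: σ(4) = 4, then τ(4) = 7, then ρ(7) = 3. So (στρ)(4) = 3.

3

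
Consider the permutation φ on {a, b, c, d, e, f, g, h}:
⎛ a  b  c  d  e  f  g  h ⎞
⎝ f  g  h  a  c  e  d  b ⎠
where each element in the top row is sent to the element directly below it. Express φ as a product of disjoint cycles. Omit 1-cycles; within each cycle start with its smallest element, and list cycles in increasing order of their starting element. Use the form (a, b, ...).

(a, f, e, c, h, b, g, d)

From a: a → f → e → c → h → b → g → d → a, closing the cycle (a, f, e, c, h, b, g, d).
Repeating from the next unused element and collecting all non-trivial cycles gives (a, f, e, c, h, b, g, d).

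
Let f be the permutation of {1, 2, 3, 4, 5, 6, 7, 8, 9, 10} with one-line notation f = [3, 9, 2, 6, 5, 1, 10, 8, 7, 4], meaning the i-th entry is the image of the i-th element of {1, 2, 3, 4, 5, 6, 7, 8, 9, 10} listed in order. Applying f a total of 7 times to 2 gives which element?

3

Tracing 2 → 9 → … returns to 2 after 8 steps, so 2 lies in an 8-cycle (1 3 2 9 7 10 4 6).
Stepping 7 places around the cycle: 2 → 9 → 7 → 10 → 4 → 6 → 1 → 3.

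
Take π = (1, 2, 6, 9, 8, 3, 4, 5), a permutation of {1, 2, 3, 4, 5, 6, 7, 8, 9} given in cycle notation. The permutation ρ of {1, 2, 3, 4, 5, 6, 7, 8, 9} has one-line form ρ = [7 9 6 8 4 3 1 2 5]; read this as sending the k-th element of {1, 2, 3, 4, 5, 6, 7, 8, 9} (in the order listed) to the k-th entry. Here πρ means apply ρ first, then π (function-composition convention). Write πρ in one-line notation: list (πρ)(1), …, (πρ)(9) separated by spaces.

7 8 9 3 5 4 2 6 1

(πρ)(x) = π(ρ(x)). Computing each image: π(ρ(1)) = π(7) = 7, π(ρ(2)) = π(9) = 8, π(ρ(3)) = π(6) = 9, π(ρ(4)) = π(8) = 3, π(ρ(5)) = π(4) = 5, π(ρ(6)) = π(3) = 4, π(ρ(7)) = π(1) = 2, π(ρ(8)) = π(2) = 6, π(ρ(9)) = π(5) = 1.
Hence πρ = [7 8 9 3 5 4 2 6 1].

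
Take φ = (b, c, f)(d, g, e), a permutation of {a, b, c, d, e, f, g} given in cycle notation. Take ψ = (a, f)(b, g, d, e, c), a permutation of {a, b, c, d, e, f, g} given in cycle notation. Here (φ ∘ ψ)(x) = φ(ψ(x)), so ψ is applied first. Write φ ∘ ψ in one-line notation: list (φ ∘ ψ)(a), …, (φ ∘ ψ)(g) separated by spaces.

b e c d f a g

Chase each element through ψ then φ: a → f → b; b → g → e; c → b → c; d → e → d; e → c → f; f → a → a; g → d → g.
Collecting the images, φ ∘ ψ = [b e c d f a g].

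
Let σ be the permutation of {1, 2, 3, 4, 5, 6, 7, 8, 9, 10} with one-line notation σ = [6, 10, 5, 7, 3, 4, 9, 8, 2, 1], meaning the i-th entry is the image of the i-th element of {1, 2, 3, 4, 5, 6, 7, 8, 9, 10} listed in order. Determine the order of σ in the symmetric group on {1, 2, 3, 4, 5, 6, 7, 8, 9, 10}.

14

Writing σ as disjoint cycles, the cycle lengths are 7, 2, 1.
The order is lcm(7, 2) = 14.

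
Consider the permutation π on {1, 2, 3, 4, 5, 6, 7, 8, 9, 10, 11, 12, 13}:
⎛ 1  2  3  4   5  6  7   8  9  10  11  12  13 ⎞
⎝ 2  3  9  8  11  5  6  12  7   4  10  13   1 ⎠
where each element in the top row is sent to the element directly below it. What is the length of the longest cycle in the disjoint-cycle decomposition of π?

Decomposing into disjoint cycles gives (1, 2, 3, 9, 7, 6, 5, 11, 10, 4, 8, 12, 13); the longest has length 13.

13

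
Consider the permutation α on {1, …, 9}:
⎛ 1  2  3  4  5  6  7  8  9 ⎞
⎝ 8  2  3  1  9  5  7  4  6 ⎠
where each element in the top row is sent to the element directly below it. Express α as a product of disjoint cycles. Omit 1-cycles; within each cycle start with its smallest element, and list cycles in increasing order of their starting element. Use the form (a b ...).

(1 8 4)(5 9 6)

From 1: 1 → 8 → 4 → 1, closing the cycle (1 8 4).
Continuing from each remaining unvisited element yields (1 8 4)(5 9 6).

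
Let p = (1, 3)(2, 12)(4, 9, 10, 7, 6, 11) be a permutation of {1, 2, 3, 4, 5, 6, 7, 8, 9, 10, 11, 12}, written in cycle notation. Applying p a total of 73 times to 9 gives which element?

10

9 lies in the 6-cycle (4, 9, 10, 7, 6, 11).
Powers repeat with period 6 on this cycle, and 73 mod 6 = 1, so p^73(9) = p^1(9).
Stepping 1 place around the cycle: 9 → 10.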